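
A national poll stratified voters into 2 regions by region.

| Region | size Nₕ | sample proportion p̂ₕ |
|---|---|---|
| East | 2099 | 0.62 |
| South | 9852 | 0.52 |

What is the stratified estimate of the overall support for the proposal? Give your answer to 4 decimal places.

N = 2099 + 9852 = 11951.
Overall proportion = Σ (Nₕ/N)·p̂ₕ.
Σ Nₕp̂ₕ = 1301.38 + 5123.04 = 6424.42.
6424.42 / 11951 = 0.537563... → 0.5376.

0.5376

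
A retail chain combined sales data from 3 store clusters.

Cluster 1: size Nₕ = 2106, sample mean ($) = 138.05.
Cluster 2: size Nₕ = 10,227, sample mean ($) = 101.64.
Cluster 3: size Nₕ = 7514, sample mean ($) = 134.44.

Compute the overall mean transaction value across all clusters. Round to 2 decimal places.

117.92

x̄_st = (Σ Nₕx̄ₕ) / (Σ Nₕ) = (2106·138.05 + 10227·101.64 + 7514·134.44) / 19847
= 2340387.74 / 19847 = 117.9215... → 117.92.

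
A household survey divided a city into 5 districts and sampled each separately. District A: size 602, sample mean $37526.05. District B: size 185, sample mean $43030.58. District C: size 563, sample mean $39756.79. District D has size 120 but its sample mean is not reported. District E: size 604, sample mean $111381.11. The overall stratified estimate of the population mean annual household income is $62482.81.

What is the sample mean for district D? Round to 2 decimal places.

78172.88

N = 602 + 185 + 563 + 120 + 604 = 2074.
Overall total = μ·N = 62482.81·2074 = 129589347.94.
Subtract the known strata: 602·37526.05 + 185·43030.58 + 563·39756.79 + 604·111381.11 = 120208602.61.
Remaining total for district D: 129589347.94 − 120208602.61 = 9380745.33.
Divide by its size: 9380745.33 / 120 = 78172.8778... → 78172.88.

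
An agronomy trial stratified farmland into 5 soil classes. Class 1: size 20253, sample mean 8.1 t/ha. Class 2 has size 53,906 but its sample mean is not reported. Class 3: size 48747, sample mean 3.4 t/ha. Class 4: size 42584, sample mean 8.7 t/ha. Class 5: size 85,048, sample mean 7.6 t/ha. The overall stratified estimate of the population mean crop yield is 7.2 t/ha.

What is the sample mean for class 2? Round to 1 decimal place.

N = 20253 + 53906 + 48747 + 42584 + 85048 = 250538.
Overall total = μ·N = 7.2·250538 = 1803873.6.
Subtract the known strata: 20253·8.1 + 48747·3.4 + 42584·8.7 + 85048·7.6 = 1346634.7.
Remaining total for class 2: 1803873.6 − 1346634.7 = 457238.9.
Divide by its size: 457238.9 / 53906 = 8.482... → 8.5.

8.5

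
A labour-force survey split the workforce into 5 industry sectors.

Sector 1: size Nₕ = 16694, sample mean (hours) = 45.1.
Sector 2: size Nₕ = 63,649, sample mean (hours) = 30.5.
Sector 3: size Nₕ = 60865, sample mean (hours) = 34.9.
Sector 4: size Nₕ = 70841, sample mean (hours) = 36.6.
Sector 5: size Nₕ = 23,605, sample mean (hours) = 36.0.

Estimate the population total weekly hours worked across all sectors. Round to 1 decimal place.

1: 16694·45.1 = 752899.4
2: 63649·30.5 = 1941294.5
3: 60865·34.9 = 2124188.5
4: 70841·36.6 = 2592780.6
5: 23605·36.0 = 849780
τ̂ = Σ Nₕx̄ₕ = 8260943.0.

8260943.0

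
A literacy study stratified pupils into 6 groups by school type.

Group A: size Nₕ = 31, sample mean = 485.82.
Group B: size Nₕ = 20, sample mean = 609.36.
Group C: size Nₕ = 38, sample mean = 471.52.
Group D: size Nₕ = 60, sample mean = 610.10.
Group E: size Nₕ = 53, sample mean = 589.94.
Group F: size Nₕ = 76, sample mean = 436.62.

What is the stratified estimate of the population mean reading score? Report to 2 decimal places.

525.98

N = 31 + 20 + 38 + 60 + 53 + 76 = 278.
Overall mean = Σ (Nₕ/N)·x̄ₕ — weight by population share, not a simple average.
Σ Nₕx̄ₕ = 31·485.82 + 20·609.36 + 38·471.52 + 60·610.10 + 53·589.94 + 76·436.62 = 15060.42 + 12187.2 + 17917.76 + 36606 + 31266.82 + 33183.12 = 146221.32.
Divide by N: 146221.32 / 278 = 525.9760... → 525.98.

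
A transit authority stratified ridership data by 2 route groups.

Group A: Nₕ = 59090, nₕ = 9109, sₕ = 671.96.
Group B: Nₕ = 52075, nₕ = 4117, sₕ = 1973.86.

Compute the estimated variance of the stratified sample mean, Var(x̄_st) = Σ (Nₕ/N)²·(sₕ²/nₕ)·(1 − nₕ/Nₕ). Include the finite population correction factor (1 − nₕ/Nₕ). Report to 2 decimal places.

N = 111165. Term for each stratum: Wₕ²sₕ²/nₕ·(1−nₕ/Nₕ).
Var(x̄_st) = 11.84674 + 191.25202 = 203.09876 → 203.10.

203.10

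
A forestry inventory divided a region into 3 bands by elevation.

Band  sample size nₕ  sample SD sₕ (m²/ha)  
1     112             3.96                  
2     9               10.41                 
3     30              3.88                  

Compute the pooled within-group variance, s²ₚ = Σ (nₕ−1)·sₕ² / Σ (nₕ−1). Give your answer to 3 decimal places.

1: (112−1)·3.96² = 111·15.6816 = 1740.6576
2: (9−1)·10.41² = 8·108.3681 = 866.9448
3: (30−1)·3.88² = 29·15.0544 = 436.5776
Numerator = 3044.18; denominator = Σ(nₕ−1) = 148.
s²ₚ = 3044.18/148 = 20.56878... → 20.569.

20.569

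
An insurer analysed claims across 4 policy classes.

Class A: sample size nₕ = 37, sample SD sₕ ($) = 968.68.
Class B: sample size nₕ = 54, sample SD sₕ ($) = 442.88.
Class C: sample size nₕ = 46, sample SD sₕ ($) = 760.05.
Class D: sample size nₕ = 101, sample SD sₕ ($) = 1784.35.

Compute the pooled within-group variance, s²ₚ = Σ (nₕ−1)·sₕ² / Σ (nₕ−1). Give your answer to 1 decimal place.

1660520.3

Degrees of freedom: 36 + 53 + 45 + 100 = 234.
Σ(nₕ−1)sₕ² = 36·938340.9424 + 53·196142.6944 + 45·577676.0025 + 100·3183904.9225 = 388561749.0921.
s²ₚ = 388561749.0921 / 234 = 1660520.295... → 1660520.3.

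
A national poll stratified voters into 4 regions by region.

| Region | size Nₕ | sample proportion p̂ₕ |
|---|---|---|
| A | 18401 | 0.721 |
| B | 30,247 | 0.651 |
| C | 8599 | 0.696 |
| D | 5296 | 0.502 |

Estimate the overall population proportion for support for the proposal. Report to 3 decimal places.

N = 18401 + 30247 + 8599 + 5296 = 62543.
Overall proportion = Σ (Nₕ/N)·p̂ₕ.
Σ Nₕp̂ₕ = 13267.121 + 19690.797 + 5984.904 + 2658.592 = 41601.414.
41601.414 / 62543 = 0.66516... → 0.665.

0.665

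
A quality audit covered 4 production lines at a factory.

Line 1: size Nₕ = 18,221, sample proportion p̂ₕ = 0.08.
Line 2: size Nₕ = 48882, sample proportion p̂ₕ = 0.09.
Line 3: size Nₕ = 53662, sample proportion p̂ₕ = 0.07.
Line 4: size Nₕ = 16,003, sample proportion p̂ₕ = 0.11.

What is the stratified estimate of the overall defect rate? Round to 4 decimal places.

0.0832

Wₕ = Nₕ/N with N = 136768: 0.1332, 0.3574, 0.3924, 0.1170.
p̂_st = 0.1332·0.08 + 0.3574·0.09 + 0.3924·0.07 + 0.1170·0.11 ≈ 0.083161... → 0.0832.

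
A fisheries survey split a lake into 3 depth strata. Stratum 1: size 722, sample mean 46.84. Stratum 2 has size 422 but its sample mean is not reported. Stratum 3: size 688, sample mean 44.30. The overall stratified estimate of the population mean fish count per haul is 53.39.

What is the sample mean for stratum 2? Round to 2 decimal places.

Σ Nₕx̄ₕ = N·μ, so 422·x̄_2 = 1832·53.39 − (722·46.84 + 688·44.30).
= 97810.48 − 64296.88 = 33513.6.
x̄_2 = 33513.6 / 422 = 79.4161... → 79.42.

79.42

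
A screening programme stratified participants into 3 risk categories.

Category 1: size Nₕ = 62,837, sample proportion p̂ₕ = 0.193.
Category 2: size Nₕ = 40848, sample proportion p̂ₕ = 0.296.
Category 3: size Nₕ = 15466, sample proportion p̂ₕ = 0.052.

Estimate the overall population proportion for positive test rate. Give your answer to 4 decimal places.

0.2100

Wₕ = Nₕ/N with N = 119151: 0.5274, 0.3428, 0.1298.
p̂_st = 0.5274·0.193 + 0.3428·0.296 + 0.1298·0.052 ≈ 0.210009... → 0.2100.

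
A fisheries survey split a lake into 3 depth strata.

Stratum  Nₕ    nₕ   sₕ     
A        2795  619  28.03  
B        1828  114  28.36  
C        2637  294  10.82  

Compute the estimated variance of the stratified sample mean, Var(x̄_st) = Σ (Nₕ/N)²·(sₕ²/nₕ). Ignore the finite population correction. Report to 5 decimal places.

N = 7260. Term for each stratum: Wₕ²sₕ²/nₕ.
Var(x̄_st) = 0.18812475 + 0.44728748 + 0.05253566 = 0.68794789 → 0.68795.

0.68795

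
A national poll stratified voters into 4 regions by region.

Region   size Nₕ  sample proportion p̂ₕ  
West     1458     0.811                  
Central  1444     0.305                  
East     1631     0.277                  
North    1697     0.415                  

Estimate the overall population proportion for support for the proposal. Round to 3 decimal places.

0.446

N = 1458 + 1444 + 1631 + 1697 = 6230.
Overall proportion = Σ (Nₕ/N)·p̂ₕ.
Σ Nₕp̂ₕ = 1182.438 + 440.42 + 451.787 + 704.255 = 2778.9.
2778.9 / 6230 = 0.44605... → 0.446.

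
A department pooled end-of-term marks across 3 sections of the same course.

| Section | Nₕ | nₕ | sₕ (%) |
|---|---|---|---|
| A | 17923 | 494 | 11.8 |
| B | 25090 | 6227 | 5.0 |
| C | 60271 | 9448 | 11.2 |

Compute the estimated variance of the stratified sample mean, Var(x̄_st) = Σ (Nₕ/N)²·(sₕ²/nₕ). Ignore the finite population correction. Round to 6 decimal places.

N = 103284; Wₕ = Nₕ/N.
section A: (17923/103284)²·11.8²/494 = 0.008487746
section B: (25090/103284)²·5.0²/6227 = 0.000236917
section C: (60271/103284)²·11.2²/9448 = 0.004521129
Sum = 0.013245792 → 0.013246.

0.013246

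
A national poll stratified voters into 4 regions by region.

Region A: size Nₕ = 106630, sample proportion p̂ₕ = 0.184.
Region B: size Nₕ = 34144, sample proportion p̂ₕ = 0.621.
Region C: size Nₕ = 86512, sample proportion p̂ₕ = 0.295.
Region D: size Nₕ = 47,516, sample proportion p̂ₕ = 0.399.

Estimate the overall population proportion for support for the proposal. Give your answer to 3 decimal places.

N = 106630 + 34144 + 86512 + 47516 = 274802.
Overall proportion = Σ (Nₕ/N)·p̂ₕ.
Σ Nₕp̂ₕ = 19619.92 + 21203.424 + 25521.04 + 18958.884 = 85303.268.
85303.268 / 274802 = 0.31042... → 0.310.

0.310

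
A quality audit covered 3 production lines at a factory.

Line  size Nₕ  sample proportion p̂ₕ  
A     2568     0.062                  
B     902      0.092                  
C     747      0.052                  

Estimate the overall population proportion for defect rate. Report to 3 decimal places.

0.067

N = 2568 + 902 + 747 = 4217.
Overall proportion = Σ (Nₕ/N)·p̂ₕ.
Σ Nₕp̂ₕ = 159.216 + 82.984 + 38.844 = 281.044.
281.044 / 4217 = 0.06665... → 0.067.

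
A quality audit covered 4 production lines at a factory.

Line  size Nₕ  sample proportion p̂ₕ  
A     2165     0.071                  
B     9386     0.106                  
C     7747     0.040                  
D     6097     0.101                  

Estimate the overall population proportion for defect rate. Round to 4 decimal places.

0.0817

Wₕ = Nₕ/N with N = 25395: 0.0853, 0.3696, 0.3051, 0.2401.
p̂_st = 0.0853·0.071 + 0.3696·0.106 + 0.3051·0.040 + 0.2401·0.101 ≈ 0.081682... → 0.0817.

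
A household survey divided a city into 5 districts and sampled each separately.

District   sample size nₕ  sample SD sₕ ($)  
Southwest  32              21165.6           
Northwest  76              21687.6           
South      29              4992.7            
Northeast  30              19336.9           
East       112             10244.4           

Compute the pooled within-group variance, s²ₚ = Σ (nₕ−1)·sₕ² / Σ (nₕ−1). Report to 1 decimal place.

264067780.6

Degrees of freedom: 31 + 75 + 28 + 29 + 111 = 274.
Σ(nₕ−1)sₕ² = 31·447982623.36 + 75·470351993.76 + 28·24927053.29 + 29·373915701.61 + 111·104947731.36 = 72354571875.93.
s²ₚ = 72354571875.93 / 274 = 264067780.569... → 264067780.6.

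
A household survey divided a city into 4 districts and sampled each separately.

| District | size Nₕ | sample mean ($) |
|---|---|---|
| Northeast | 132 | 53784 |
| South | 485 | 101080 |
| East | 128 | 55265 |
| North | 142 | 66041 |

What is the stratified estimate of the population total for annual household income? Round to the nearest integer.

72575030

Population total = Σ Nₕ·x̄ₕ (each stratum's size times its mean).
132·53784 + 485·101080 + 128·55265 + 142·66041 = 7099488 + 49023800 + 7073920 + 9377822 = 72575030.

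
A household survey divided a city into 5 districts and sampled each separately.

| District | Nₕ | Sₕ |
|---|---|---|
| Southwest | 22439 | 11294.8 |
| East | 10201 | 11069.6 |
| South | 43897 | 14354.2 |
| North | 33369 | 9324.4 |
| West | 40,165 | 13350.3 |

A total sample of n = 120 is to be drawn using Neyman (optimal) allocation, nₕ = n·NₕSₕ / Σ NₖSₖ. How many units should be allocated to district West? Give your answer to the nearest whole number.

Σ NₕSₕ = 22439·11294.8 + 10201·11069.6 + 43897·14354.2 + 33369·9324.4 + 40165·13350.3 = 1843832027.3.
Share for West: 536214799.5/1843832027.3 = 0.29082.
n_West = 120 × 0.29082 = 34.898... → 35.

35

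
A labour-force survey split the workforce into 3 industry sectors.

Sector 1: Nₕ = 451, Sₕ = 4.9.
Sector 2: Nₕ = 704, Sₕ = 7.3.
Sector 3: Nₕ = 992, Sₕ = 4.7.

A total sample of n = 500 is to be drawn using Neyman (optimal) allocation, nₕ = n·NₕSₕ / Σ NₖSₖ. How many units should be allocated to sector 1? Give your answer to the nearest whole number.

92

1: NₕSₕ = 451·4.9 = 2209.9
2: NₕSₕ = 704·7.3 = 5139.2
3: NₕSₕ = 992·4.7 = 4662.4
Σ NₕSₕ = 12011.5.
n_1 = 500·2209.9/12011.5 = 91.991... → 92.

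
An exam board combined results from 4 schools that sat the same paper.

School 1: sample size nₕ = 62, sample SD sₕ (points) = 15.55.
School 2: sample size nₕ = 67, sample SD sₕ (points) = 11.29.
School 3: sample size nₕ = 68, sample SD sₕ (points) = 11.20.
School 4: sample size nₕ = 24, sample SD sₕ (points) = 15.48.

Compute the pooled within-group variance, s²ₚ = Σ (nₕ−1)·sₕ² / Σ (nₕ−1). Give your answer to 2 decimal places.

1: (62−1)·15.55² = 61·241.8025 = 14749.9525
2: (67−1)·11.29² = 66·127.4641 = 8412.6306
3: (68−1)·11.20² = 67·125.44 = 8404.48
4: (24−1)·15.48² = 23·239.6304 = 5511.4992
Numerator = 37078.5623; denominator = Σ(nₕ−1) = 217.
s²ₚ = 37078.5623/217 = 170.8690... → 170.87.

170.87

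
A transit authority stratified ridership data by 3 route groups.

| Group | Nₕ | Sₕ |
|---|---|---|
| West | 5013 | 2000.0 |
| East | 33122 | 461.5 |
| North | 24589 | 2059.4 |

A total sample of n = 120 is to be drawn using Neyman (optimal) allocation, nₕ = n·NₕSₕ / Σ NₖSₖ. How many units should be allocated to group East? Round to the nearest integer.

Σ NₕSₕ = 5013·2000.0 + 33122·461.5 + 24589·2059.4 = 75950389.6.
Share for East: 15285803/75950389.6 = 0.20126.
n_East = 120 × 0.20126 = 24.151... → 24.

24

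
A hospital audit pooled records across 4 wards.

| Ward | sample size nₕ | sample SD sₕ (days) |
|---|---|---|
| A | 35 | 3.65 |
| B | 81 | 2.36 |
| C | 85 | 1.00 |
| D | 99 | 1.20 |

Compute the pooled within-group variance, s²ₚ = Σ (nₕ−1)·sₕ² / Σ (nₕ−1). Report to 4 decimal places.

3.7961

Degrees of freedom: 34 + 80 + 84 + 98 = 296.
Σ(nₕ−1)sₕ² = 34·13.3225 + 80·5.5696 + 84·1 + 98·1.44 = 1123.653.
s²ₚ = 1123.653 / 296 = 3.796125 → 3.7961.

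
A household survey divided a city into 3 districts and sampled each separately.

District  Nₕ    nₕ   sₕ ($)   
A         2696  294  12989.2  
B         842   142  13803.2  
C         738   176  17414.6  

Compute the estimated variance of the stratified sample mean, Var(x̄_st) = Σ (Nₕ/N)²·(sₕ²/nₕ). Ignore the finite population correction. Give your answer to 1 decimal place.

331483.3

N = 4276; Wₕ = Nₕ/N.
district A: (2696/4276)²·12989.2²/294 = 228129.7161
district B: (842/4276)²·13803.2²/142 = 52025.9485
district C: (738/4276)²·17414.6²/176 = 51327.6841
Sum = 331483.3487 → 331483.3.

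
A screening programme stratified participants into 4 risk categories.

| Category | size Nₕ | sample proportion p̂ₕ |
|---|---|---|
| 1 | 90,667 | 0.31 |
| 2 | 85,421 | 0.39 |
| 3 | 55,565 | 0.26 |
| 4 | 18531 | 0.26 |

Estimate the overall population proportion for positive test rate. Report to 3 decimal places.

0.323

Wₕ = Nₕ/N with N = 250184: 0.3624, 0.3414, 0.2221, 0.0741.
p̂_st = 0.3624·0.31 + 0.3414·0.39 + 0.2221·0.26 + 0.0741·0.26 ≈ 0.32251... → 0.323.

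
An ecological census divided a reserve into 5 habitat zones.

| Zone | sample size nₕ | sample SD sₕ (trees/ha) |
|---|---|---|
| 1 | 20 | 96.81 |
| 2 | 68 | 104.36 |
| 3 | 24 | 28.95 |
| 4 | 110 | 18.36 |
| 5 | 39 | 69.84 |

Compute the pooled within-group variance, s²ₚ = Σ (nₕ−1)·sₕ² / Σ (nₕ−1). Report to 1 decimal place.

1: (20−1)·96.81² = 19·9372.1761 = 178071.3459
2: (68−1)·104.36² = 67·10891.0096 = 729697.6432
3: (24−1)·28.95² = 23·838.1025 = 19276.3575
4: (110−1)·18.36² = 109·337.0896 = 36742.7664
5: (39−1)·69.84² = 38·4877.6256 = 185349.7728
Numerator = 1149137.8858; denominator = Σ(nₕ−1) = 256.
s²ₚ = 1149137.8858/256 = 4488.820... → 4488.8.

4488.8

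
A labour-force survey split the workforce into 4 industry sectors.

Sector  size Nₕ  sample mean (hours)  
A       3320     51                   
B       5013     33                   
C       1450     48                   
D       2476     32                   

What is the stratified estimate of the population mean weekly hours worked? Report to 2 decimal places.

N = 3320 + 5013 + 1450 + 2476 = 12259.
Weight each subgroup mean by Nₕ/N and sum.
Σ Nₕx̄ₕ = 3320·51 + 5013·33 + 1450·48 + 2476·32 = 169320 + 165429 + 69600 + 79232 = 483581.
Divide by N: 483581 / 12259 = 39.4470... → 39.45.

39.45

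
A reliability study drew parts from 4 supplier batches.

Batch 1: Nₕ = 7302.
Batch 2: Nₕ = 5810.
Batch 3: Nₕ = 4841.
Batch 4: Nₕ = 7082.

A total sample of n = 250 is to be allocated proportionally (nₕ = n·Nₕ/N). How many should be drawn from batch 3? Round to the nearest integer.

48

N = 7302 + 5810 + 4841 + 7082 = 25035.
n_3 = 250·4841/25035 = 48.342... → 48.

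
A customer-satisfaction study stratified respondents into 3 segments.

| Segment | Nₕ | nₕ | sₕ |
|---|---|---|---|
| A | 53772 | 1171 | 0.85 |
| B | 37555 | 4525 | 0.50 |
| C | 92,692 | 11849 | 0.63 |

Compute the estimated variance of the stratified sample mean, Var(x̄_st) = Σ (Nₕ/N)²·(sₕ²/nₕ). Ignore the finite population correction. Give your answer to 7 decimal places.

0.0000635

N = 184019; Wₕ = Nₕ/N.
segment A: (53772/184019)²·0.85²/1171 = 0.0000526827
segment B: (37555/184019)²·0.50²/4525 = 0.0000023011
segment C: (92692/184019)²·0.63²/11849 = 0.0000084988
Sum = 0.0000634826 → 0.0000635.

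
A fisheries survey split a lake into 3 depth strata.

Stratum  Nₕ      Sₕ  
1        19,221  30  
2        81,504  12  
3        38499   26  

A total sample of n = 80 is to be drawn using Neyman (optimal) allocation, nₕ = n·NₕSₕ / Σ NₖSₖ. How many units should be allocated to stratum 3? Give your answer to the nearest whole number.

31

1: NₕSₕ = 19221·30 = 576630
2: NₕSₕ = 81504·12 = 978048
3: NₕSₕ = 38499·26 = 1000974
Σ NₕSₕ = 2555652.
n_3 = 80·1000974/2555652 = 31.334... → 31.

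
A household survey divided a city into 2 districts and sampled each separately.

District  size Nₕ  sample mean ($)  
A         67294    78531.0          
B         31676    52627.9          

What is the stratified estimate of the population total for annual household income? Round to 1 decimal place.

6951706474.4

A: 67294·78531.0 = 5284665114
B: 31676·52627.9 = 1667041360.4
τ̂ = Σ Nₕx̄ₕ = 6951706474.4.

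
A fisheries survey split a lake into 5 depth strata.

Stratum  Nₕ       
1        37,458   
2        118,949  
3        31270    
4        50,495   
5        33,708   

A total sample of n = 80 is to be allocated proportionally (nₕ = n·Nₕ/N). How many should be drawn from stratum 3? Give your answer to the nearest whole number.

Share of stratum 3 = 31270/271880 = 0.11501.
Allocate 80 × 0.11501 = 9.201... → 9.

9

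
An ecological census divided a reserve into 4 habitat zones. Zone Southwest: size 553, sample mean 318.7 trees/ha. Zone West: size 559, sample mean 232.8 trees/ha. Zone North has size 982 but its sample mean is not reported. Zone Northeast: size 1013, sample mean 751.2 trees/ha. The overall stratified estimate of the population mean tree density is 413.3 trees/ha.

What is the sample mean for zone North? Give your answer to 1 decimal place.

Σ Nₕx̄ₕ = N·μ, so 982·x̄_North = 3107·413.3 − (553·318.7 + 559·232.8 + 1013·751.2).
= 1284123.1 − 1067341.9 = 216781.2.
x̄_North = 216781.2 / 982 = 220.755... → 220.8.

220.8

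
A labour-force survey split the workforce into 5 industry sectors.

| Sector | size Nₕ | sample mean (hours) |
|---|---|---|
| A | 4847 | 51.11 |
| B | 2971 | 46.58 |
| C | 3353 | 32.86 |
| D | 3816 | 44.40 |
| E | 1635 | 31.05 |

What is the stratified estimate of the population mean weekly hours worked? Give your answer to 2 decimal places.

43.11

N = 16622; weights Wₕ = Nₕ/N = (0.2916, 0.1787, 0.2017, 0.2296, 0.0984).
x̄_st = Σ Wₕ·x̄ₕ = 0.2916·51.11 + 0.1787·46.58 + 0.2017·32.86 + 0.2296·44.40 + 0.0984·31.05 ≈ 43.1053...
→ 43.11.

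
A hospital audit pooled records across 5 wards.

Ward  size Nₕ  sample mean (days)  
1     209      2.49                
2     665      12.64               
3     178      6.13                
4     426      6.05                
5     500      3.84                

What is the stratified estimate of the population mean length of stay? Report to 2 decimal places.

N = 209 + 665 + 178 + 426 + 500 = 1978.
Overall mean = Σ (Nₕ/N)·x̄ₕ — weight by population share, not a simple average.
Σ Nₕx̄ₕ = 209·2.49 + 665·12.64 + 178·6.13 + 426·6.05 + 500·3.84 = 520.41 + 8405.6 + 1091.14 + 2577.3 + 1920 = 14514.45.
Divide by N: 14514.45 / 1978 = 7.3379... → 7.34.

7.34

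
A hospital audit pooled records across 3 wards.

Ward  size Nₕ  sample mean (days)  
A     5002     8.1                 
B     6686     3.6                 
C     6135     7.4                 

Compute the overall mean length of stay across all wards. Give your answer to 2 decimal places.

6.17

x̄_st = (Σ Nₕx̄ₕ) / (Σ Nₕ) = (5002·8.1 + 6686·3.6 + 6135·7.4) / 17823
= 109984.8 / 17823 = 6.1709... → 6.17.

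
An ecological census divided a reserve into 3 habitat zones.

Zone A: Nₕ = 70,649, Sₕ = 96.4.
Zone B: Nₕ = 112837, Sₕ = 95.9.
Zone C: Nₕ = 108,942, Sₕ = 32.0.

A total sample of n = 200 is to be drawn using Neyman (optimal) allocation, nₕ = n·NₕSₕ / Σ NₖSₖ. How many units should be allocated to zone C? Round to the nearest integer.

A: NₕSₕ = 70649·96.4 = 6810563.6
B: NₕSₕ = 112837·95.9 = 10821068.3
C: NₕSₕ = 108942·32.0 = 3486144
Σ NₕSₕ = 21117775.9.
n_C = 200·3486144/21117775.9 = 33.016... → 33.

33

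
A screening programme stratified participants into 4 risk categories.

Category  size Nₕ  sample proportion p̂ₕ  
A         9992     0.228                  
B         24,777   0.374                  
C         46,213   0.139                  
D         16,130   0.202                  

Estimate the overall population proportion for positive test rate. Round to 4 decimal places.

Wₕ = Nₕ/N with N = 97112: 0.1029, 0.2551, 0.4759, 0.1661.
p̂_st = 0.1029·0.228 + 0.2551·0.374 + 0.4759·0.139 + 0.1661·0.202 ≈ 0.218579... → 0.2186.

0.2186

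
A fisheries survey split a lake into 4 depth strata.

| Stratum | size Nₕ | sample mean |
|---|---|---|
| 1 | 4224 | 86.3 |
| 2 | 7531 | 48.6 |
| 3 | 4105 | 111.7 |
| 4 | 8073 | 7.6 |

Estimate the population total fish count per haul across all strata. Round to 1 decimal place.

Population total = Σ Nₕ·x̄ₕ (each stratum's size times its mean).
4224·86.3 + 7531·48.6 + 4105·111.7 + 8073·7.6 = 364531.2 + 366006.6 + 458528.5 + 61354.8 = 1250421.1.

1250421.1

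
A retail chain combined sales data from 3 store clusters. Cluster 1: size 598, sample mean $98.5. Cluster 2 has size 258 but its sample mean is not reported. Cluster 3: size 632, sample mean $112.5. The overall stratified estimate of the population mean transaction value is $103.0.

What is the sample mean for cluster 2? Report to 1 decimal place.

90.2

N = 598 + 258 + 632 = 1488.
Overall total = μ·N = 103.0·1488 = 153264.
Subtract the known strata: 598·98.5 + 632·112.5 = 130003.
Remaining total for cluster 2: 153264 − 130003 = 23261.
Divide by its size: 23261 / 258 = 90.159... → 90.2.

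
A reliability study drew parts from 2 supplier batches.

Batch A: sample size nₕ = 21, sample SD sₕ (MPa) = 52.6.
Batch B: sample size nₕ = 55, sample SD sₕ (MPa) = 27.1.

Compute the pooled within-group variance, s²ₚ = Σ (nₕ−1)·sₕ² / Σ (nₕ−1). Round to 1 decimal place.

A: (21−1)·52.6² = 20·2766.76 = 55335.2
B: (55−1)·27.1² = 54·734.41 = 39658.14
Numerator = 94993.34; denominator = Σ(nₕ−1) = 74.
s²ₚ = 94993.34/74 = 1283.694... → 1283.7.

1283.7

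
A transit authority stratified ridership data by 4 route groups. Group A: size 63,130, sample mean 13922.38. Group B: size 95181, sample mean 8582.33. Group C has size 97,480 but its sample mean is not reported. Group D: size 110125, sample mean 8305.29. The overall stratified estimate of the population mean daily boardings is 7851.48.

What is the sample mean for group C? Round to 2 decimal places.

N = 63130 + 95181 + 97480 + 110125 = 365916.
Overall total = μ·N = 7851.48·365916 = 2872982155.68.
Subtract the known strata: 63130·13922.38 + 95181·8582.33 + 110125·8305.29 = 2610414662.38.
Remaining total for group C: 2872982155.68 − 2610414662.38 = 262567493.3.
Divide by its size: 262567493.3 / 97480 = 2693.5525... → 2693.55.

2693.55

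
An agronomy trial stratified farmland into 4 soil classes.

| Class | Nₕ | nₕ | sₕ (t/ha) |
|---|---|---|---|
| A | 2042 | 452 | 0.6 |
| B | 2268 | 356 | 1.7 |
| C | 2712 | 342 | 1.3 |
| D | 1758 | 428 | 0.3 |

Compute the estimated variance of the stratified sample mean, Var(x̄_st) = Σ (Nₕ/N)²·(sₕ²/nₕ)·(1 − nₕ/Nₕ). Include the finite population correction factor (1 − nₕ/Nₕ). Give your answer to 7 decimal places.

N = 8780; Wₕ = Nₕ/N.
class A: (2042/8780)²·0.6²/452·(1 − 452/2042) = 0.0000335450
class B: (2268/8780)²·1.7²/356·(1 − 356/2268) = 0.0004566566
class C: (2712/8780)²·1.3²/342·(1 − 342/2712) = 0.0004120117
class D: (1758/8780)²·0.3²/428·(1 − 428/1758) = 0.0000063779
Sum = 0.0009085913 → 0.0009086.

0.0009086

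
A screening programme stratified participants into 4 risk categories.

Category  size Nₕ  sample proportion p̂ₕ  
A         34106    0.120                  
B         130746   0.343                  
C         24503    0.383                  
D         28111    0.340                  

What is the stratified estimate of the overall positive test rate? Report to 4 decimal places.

N = 34106 + 130746 + 24503 + 28111 = 217466.
Overall proportion = Σ (Nₕ/N)·p̂ₕ.
Σ Nₕp̂ₕ = 4092.72 + 44845.878 + 9384.649 + 9557.74 = 67880.987.
67880.987 / 217466 = 0.312145... → 0.3121.

0.3121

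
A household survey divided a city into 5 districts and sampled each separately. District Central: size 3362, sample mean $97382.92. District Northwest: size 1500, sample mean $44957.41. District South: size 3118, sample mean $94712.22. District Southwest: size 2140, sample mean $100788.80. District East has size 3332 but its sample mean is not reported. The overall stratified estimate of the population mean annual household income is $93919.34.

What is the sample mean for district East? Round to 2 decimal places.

Σ Nₕx̄ₕ = N·μ, so 3332·x̄_East = 13452·93919.34 − (3362·97382.92 + 1500·44957.41 + 3118·94712.22 + 2140·100788.80).
= 1263402961.68 − 905838226 = 357564735.68.
x̄_East = 357564735.68 / 3332 = 107312.3456... → 107312.35.

107312.35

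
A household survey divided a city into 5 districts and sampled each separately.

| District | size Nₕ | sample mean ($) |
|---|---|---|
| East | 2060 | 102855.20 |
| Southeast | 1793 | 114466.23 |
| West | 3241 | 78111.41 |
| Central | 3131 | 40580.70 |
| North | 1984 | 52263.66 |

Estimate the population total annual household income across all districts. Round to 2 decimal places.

East: 2060·102855.20 = 211881712
Southeast: 1793·114466.23 = 205237950.39
West: 3241·78111.41 = 253159079.81
Central: 3131·40580.70 = 127058171.7
North: 1984·52263.66 = 103691101.44
τ̂ = Σ Nₕx̄ₕ = 901028015.34.

901028015.34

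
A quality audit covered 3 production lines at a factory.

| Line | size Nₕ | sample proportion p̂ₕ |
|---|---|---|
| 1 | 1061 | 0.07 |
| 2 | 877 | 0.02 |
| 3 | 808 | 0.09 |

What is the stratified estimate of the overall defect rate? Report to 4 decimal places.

Wₕ = Nₕ/N with N = 2746: 0.3864, 0.3194, 0.2942.
p̂_st = 0.3864·0.07 + 0.3194·0.02 + 0.2942·0.09 ≈ 0.059916... → 0.0599.

0.0599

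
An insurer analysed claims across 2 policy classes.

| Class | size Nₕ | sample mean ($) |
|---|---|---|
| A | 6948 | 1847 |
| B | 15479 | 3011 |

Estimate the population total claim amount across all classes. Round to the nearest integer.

59440225

A: 6948·1847 = 12832956
B: 15479·3011 = 46607269
τ̂ = Σ Nₕx̄ₕ = 59440225.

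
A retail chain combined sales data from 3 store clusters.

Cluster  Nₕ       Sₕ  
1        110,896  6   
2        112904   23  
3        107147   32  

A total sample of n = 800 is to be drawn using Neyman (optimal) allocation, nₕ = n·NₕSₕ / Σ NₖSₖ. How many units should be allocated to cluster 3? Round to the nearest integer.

410

Σ NₕSₕ = 110896·6 + 112904·23 + 107147·32 = 6690872.
Share for 3: 3428704/6690872 = 0.51245.
n_3 = 800 × 0.51245 = 409.956... → 410.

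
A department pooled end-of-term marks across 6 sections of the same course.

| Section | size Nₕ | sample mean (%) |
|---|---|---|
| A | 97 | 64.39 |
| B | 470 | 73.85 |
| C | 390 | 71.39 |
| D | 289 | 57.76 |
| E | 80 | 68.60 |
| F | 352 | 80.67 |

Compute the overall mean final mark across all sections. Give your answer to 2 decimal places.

71.14

N = 1678; weights Wₕ = Nₕ/N = (0.0578, 0.2801, 0.2324, 0.1722, 0.0477, 0.2098).
x̄_st = Σ Wₕ·x̄ₕ = 0.0578·64.39 + 0.2801·73.85 + 0.2324·71.39 + 0.1722·57.76 + 0.0477·68.60 + 0.2098·80.67 ≈ 71.1406...
→ 71.14.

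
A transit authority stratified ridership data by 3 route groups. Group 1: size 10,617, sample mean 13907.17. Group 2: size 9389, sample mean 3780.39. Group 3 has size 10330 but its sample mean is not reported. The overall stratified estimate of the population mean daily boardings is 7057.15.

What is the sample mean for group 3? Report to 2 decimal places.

2995.08

N = 10617 + 9389 + 10330 = 30336.
Overall total = μ·N = 7057.15·30336 = 214085702.4.
Subtract the known strata: 10617·13907.17 + 9389·3780.39 = 183146505.6.
Remaining total for group 3: 214085702.4 − 183146505.6 = 30939196.8.
Divide by its size: 30939196.8 / 10330 = 2995.0820... → 2995.08.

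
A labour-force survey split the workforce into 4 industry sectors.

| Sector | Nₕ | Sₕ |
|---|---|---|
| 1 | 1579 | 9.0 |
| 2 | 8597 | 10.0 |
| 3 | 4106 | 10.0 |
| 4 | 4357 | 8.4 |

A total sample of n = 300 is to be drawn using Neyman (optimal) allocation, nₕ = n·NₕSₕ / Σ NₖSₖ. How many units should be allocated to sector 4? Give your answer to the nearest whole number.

62

Σ NₕSₕ = 1579·9.0 + 8597·10.0 + 4106·10.0 + 4357·8.4 = 177839.8.
Share for 4: 36598.8/177839.8 = 0.20580.
n_4 = 300 × 0.20580 = 61.739... → 62.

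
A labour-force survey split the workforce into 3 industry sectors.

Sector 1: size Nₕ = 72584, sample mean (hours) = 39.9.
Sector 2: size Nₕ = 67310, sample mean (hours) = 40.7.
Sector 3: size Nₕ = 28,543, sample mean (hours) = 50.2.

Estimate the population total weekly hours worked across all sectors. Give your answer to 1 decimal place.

7068477.2

1: 72584·39.9 = 2896101.6
2: 67310·40.7 = 2739517
3: 28543·50.2 = 1432858.6
τ̂ = Σ Nₕx̄ₕ = 7068477.2.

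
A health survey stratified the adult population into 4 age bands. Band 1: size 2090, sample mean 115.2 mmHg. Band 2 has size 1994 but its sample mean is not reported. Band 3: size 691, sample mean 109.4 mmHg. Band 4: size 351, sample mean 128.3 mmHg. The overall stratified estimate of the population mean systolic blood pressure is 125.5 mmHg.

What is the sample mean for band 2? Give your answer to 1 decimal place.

N = 2090 + 1994 + 691 + 351 = 5126.
Overall total = μ·N = 125.5·5126 = 643313.
Subtract the known strata: 2090·115.2 + 691·109.4 + 351·128.3 = 361396.7.
Remaining total for band 2: 643313 − 361396.7 = 281916.3.
Divide by its size: 281916.3 / 1994 = 141.382... → 141.4.

141.4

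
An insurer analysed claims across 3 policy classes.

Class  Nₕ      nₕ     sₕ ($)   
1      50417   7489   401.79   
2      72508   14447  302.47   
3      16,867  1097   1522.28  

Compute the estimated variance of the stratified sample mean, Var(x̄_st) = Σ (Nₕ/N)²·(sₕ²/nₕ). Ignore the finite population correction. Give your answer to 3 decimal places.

35.261

N = 139792. Term for each stratum: Wₕ²sₕ²/nₕ.
Var(x̄_st) = 2.803908 + 1.703704 + 30.753426 = 35.261038 → 35.261.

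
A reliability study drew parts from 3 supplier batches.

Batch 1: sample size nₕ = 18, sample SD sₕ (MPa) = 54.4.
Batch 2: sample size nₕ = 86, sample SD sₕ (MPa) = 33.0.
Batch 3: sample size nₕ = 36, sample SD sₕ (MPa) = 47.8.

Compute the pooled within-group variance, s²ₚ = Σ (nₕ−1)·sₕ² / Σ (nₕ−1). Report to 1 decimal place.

1626.6

Degrees of freedom: 17 + 85 + 35 = 137.
Σ(nₕ−1)sₕ² = 17·2959.36 + 85·1089 + 35·2284.84 = 222843.52.
s²ₚ = 222843.52 / 137 = 1626.595... → 1626.6.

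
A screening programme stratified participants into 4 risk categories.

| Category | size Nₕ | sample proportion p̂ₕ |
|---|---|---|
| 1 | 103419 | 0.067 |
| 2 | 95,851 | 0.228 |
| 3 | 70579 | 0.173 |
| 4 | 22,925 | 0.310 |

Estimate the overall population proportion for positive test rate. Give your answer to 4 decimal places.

Wₕ = Nₕ/N with N = 292774: 0.3532, 0.3274, 0.2411, 0.0783.
p̂_st = 0.3532·0.067 + 0.3274·0.228 + 0.2411·0.173 + 0.0783·0.310 ≈ 0.164291... → 0.1643.

0.1643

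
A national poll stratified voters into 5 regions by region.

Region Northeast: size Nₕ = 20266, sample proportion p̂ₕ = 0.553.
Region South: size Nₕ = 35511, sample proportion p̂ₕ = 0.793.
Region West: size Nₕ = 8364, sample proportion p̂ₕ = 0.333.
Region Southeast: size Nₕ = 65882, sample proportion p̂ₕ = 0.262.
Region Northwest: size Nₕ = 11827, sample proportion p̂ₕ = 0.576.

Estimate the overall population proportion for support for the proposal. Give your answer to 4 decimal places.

0.4669

N = 20266 + 35511 + 8364 + 65882 + 11827 = 141850.
Overall proportion = Σ (Nₕ/N)·p̂ₕ.
Σ Nₕp̂ₕ = 11207.098 + 28160.223 + 2785.212 + 17261.084 + 6812.352 = 66225.969.
66225.969 / 141850 = 0.466873... → 0.4669.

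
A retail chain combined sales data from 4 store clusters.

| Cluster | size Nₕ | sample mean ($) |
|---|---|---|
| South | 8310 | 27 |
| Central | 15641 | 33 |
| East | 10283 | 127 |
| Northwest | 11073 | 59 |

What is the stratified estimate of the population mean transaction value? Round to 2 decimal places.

N = 45307; weights Wₕ = Nₕ/N = (0.1834, 0.3452, 0.2270, 0.2444).
x̄_st = Σ Wₕ·x̄ₕ = 0.1834·27 + 0.3452·33 + 0.2270·127 + 0.2444·59 ≈ 59.5884...
→ 59.59.

59.59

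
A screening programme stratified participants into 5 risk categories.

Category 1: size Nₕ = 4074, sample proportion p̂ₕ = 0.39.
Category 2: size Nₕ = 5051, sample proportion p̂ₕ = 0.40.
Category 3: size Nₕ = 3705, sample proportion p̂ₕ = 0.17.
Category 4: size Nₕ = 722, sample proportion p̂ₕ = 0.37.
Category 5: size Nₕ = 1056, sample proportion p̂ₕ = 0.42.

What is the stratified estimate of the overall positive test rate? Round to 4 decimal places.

N = 4074 + 5051 + 3705 + 722 + 1056 = 14608.
Overall proportion = Σ (Nₕ/N)·p̂ₕ.
Σ Nₕp̂ₕ = 1588.86 + 2020.4 + 629.85 + 267.14 + 443.52 = 4949.77.
4949.77 / 14608 = 0.338840... → 0.3388.

0.3388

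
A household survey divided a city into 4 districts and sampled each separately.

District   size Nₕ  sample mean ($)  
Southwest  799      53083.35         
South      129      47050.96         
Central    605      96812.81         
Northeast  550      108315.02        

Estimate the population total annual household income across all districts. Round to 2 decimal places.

166628181.54

Southwest: 799·53083.35 = 42413596.65
South: 129·47050.96 = 6069573.84
Central: 605·96812.81 = 58571750.05
Northeast: 550·108315.02 = 59573261
τ̂ = Σ Nₕx̄ₕ = 166628181.54.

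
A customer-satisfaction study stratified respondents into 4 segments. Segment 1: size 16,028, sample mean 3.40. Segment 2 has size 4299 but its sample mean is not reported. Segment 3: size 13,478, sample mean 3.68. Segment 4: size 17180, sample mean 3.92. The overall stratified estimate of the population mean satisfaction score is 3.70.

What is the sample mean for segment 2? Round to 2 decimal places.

4.00

N = 16028 + 4299 + 13478 + 17180 = 50985.
Overall total = μ·N = 3.70·50985 = 188644.5.
Subtract the known strata: 16028·3.40 + 13478·3.68 + 17180·3.92 = 171439.84.
Remaining total for segment 2: 188644.5 − 171439.84 = 17204.66.
Divide by its size: 17204.66 / 4299 = 4.0020... → 4.00.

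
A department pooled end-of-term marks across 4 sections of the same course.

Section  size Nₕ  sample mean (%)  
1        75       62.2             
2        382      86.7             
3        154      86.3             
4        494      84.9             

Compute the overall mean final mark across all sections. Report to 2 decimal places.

x̄_st = (Σ Nₕx̄ₕ) / (Σ Nₕ) = (75·62.2 + 382·86.7 + 154·86.3 + 494·84.9) / 1105
= 93015.2 / 1105 = 84.1767... → 84.18.

84.18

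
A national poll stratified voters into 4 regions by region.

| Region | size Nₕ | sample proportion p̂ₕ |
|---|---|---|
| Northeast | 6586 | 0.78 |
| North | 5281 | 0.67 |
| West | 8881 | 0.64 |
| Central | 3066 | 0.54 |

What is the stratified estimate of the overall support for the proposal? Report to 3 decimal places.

Wₕ = Nₕ/N with N = 23814: 0.2766, 0.2218, 0.3729, 0.1287.
p̂_st = 0.2766·0.78 + 0.2218·0.67 + 0.3729·0.64 + 0.1287·0.54 ≈ 0.67250... → 0.672.

0.672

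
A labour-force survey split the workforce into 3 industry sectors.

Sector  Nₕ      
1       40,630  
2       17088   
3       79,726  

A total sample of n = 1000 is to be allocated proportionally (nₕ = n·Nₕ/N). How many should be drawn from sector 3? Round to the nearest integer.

580

Share of sector 3 = 79726/137444 = 0.58006.
Allocate 1000 × 0.58006 = 580.062... → 580.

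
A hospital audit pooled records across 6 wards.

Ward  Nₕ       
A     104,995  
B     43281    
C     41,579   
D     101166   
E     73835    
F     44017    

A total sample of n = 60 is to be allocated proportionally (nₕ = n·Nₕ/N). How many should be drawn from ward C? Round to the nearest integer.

6

Share of ward C = 41579/408873 = 0.10169.
Allocate 60 × 0.10169 = 6.102... → 6.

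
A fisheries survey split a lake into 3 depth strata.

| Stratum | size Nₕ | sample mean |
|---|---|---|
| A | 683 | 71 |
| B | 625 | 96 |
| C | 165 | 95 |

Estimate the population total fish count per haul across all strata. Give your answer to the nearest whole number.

124168

Population total = Σ Nₕ·x̄ₕ (each stratum's size times its mean).
683·71 + 625·96 + 165·95 = 48493 + 60000 + 15675 = 124168.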